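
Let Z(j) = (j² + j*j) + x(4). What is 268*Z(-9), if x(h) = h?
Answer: 44488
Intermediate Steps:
Z(j) = 4 + 2*j² (Z(j) = (j² + j*j) + 4 = (j² + j²) + 4 = 2*j² + 4 = 4 + 2*j²)
268*Z(-9) = 268*(4 + 2*(-9)²) = 268*(4 + 2*81) = 268*(4 + 162) = 268*166 = 44488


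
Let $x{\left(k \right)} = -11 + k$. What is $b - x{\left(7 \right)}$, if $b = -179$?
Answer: $-175$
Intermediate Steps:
$b - x{\left(7 \right)} = -179 - \left(-11 + 7\right) = -179 - -4 = -179 + 4 = -175$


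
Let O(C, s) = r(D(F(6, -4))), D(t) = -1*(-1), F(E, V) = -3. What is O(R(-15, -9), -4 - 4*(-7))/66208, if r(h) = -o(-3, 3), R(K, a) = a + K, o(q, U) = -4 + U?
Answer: 1/66208 ≈ 1.5104e-5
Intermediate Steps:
R(K, a) = K + a
D(t) = 1
r(h) = 1 (r(h) = -(-4 + 3) = -1*(-1) = 1)
O(C, s) = 1
O(R(-15, -9), -4 - 4*(-7))/66208 = 1/66208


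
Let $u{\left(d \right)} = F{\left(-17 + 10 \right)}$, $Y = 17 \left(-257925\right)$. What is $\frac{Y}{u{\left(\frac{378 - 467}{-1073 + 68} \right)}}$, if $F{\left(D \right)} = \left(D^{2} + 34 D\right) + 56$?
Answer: $\frac{230775}{7} \approx 32968.0$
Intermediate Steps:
$F{\left(D \right)} = 56 + D^{2} + 34 D$
$Y = -4384725$
$u{\left(d \right)} = -133$ ($u{\left(d \right)} = 56 + \left(-17 + 10\right)^{2} + 34 \left(-17 + 10\right) = 56 + \left(-7\right)^{2} + 34 \left(-7\right) = 56 + 49 - 238 = -133$)
$\frac{Y}{u{\left(\frac{378 - 467}{-1073 + 68} \right)}} = - \frac{4384725}{-133} = \left(-4384725\right) \left(- \frac{1}{133}\right) = \frac{230775}{7}$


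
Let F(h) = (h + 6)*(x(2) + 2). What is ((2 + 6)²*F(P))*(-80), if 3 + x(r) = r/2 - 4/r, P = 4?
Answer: 102400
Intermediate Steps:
x(r) = -3 + r/2 - 4/r (x(r) = -3 + (r/2 - 4/r) = -3 + r/2 - 4/r)
F(h) = -12 - 2*h (F(h) = (h + 6)*((-3 + (½)*2 - 4/2) + 2) = (6 + h)*((-3 + 1 - 4*½) + 2) = (6 + h)*((-3 + 1 - 2) + 2) = (6 + h)*(-4 + 2) = (6 + h)*(-2) = -12 - 2*h)
((2 + 6)²*F(P))*(-80) = ((2 + 6)²*(-12 - 2*4))*(-80) = (8²*(-12 - 8))*(-80) = (64*(-20))*(-80) = -1280*(-80) = 102400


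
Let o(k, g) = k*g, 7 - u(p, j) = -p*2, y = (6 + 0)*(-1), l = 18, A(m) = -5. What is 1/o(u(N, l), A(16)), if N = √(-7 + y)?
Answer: I/(5*(-7*I + 2*√13)) ≈ -0.013861 + 0.014279*I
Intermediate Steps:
y = -6 (y = 6*(-1) = -6)
N = I*√13 (N = √(-7 - 6) = √(-13) = I*√13 ≈ 3.6056*I)
u(p, j) = 7 + 2*p (u(p, j) = 7 - (-p)*2 = 7 - (-2)*p = 7 + 2*p)
o(k, g) = g*k
1/o(u(N, l), A(16)) = 1/(-5*(7 + 2*(I*√13))) = 1/(-5*(7 + 2*I*√13)) = 1/(-35 - 10*I*√13)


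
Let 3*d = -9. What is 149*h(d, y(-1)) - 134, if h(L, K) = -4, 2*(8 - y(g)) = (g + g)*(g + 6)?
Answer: -730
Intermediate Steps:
d = -3 (d = (1/3)*(-9) = -3)
y(g) = 8 - g*(6 + g) (y(g) = 8 - (g + g)*(g + 6)/2 = 8 - 2*g*(6 + g)/2 = 8 - g*(6 + g))
149*h(d, y(-1)) - 134 = 149*(-4) - 134 = -596 - 134 = -730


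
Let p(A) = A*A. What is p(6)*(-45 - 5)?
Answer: -1800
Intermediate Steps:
p(A) = A²
p(6)*(-45 - 5) = 6²*(-45 - 5) = 36*(-50) = -1800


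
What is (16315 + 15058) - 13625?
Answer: 17748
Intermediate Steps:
(16315 + 15058) - 13625 = 31373 - 13625 = 17748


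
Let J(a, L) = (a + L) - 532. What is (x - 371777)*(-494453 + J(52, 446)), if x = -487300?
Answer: 424802408499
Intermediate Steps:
J(a, L) = -532 + L + a (J(a, L) = (L + a) - 532 = -532 + L + a)
(x - 371777)*(-494453 + J(52, 446)) = (-487300 - 371777)*(-494453 + (-532 + 446 + 52)) = -859077*(-494453 - 34) = -859077*(-494487) = 424802408499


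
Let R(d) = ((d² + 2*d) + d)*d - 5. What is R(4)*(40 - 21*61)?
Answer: -132787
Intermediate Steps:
R(d) = -5 + d*(d² + 3*d) (R(d) = (d² + 3*d)*d - 5 = d*(d² + 3*d) - 5 = -5 + d*(d² + 3*d))
R(4)*(40 - 21*61) = (-5 + 4³ + 3*4²)*(40 - 21*61) = (-5 + 64 + 3*16)*(40 - 1281) = (-5 + 64 + 48)*(-1241) = 107*(-1241) = -132787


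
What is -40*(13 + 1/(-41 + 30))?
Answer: -5680/11 ≈ -516.36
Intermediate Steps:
-40*(13 + 1/(-41 + 30)) = -40*(13 + 1/(-11)) = -40*(13 - 1/11) = -40*142/11 = -5680/11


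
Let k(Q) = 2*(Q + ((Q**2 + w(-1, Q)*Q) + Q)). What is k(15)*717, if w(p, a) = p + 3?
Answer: 408690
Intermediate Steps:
w(p, a) = 3 + p
k(Q) = 2*Q**2 + 8*Q (k(Q) = 2*(Q + ((Q**2 + (3 - 1)*Q) + Q)) = 2*(Q + ((Q**2 + 2*Q) + Q)) = 2*(Q + (Q**2 + 3*Q)) = 2*(Q**2 + 4*Q) = 2*Q**2 + 8*Q)
k(15)*717 = (2*15*(4 + 15))*717 = (2*15*19)*717 = 570*717 = 408690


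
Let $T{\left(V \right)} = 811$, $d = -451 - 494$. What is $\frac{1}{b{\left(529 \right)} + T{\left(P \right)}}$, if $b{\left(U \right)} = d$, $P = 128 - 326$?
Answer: $- \frac{1}{134} \approx -0.0074627$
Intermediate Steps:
$P = -198$ ($P = 128 - 326 = -198$)
$d = -945$
$b{\left(U \right)} = -945$
$\frac{1}{b{\left(529 \right)} + T{\left(P \right)}} = \frac{1}{-945 + 811} = \frac{1}{-134} = - \frac{1}{134}$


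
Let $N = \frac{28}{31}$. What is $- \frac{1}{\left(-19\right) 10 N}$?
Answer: $\frac{31}{5320} \approx 0.0058271$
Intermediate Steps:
$N = \frac{28}{31}$ ($N = 28 \cdot \frac{1}{31} = \frac{28}{31} \approx 0.90323$)
$- \frac{1}{\left(-19\right) 10 N} = - \frac{1}{\left(-19\right) 10 \cdot \frac{28}{31}} = - \frac{1}{\left(-190\right) \frac{28}{31}} = - \frac{1}{- \frac{5320}{31}} = \left(-1\right) \left(- \frac{31}{5320}\right) = \frac{31}{5320}$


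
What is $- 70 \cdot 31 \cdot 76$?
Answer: $-164920$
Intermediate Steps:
$- 70 \cdot 31 \cdot 76 = \left(-70\right) 2356 = -164920$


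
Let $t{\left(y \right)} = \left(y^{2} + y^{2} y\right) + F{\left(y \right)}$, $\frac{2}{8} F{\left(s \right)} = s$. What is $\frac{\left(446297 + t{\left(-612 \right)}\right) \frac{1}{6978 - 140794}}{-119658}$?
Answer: $- \frac{228402535}{16012154928} \approx -0.014264$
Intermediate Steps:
$F{\left(s \right)} = 4 s$
$t{\left(y \right)} = y^{2} + y^{3} + 4 y$ ($t{\left(y \right)} = \left(y^{2} + y^{2} y\right) + 4 y = \left(y^{2} + y^{3}\right) + 4 y = y^{2} + y^{3} + 4 y$)
$\frac{\left(446297 + t{\left(-612 \right)}\right) \frac{1}{6978 - 140794}}{-119658} = \frac{\left(446297 - 612 \left(4 - 612 + \left(-612\right)^{2}\right)\right) \frac{1}{6978 - 140794}}{-119658} = \frac{446297 - 612 \left(4 - 612 + 374544\right)}{-133816} \left(- \frac{1}{119658}\right) = \left(446297 - 228848832\right) \left(- \frac{1}{133816}\right) \left(- \frac{1}{119658}\right) = \left(-228402535\right) \left(- \frac{1}{133816}\right) \left(- \frac{1}{119658}\right) = \frac{228402535}{133816} \left(- \frac{1}{119658}\right) = - \frac{228402535}{16012154928}$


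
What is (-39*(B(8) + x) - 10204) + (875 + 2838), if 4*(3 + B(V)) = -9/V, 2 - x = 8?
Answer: -196129/32 ≈ -6129.0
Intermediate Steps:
x = -6 (x = 2 - 1*8 = 2 - 8 = -6)
B(V) = -3 - 9/(4*V) (B(V) = -3 + (-9/V)/4 = -3 - 9/(4*V))
(-39*(B(8) + x) - 10204) + (875 + 2838) = (-39*((-3 - 9/4/8) - 6) - 10204) + (875 + 2838) = (-39*((-3 - 9/4*⅛) - 6) - 10204) + 3713 = (-39*((-3 - 9/32) - 6) - 10204) + 3713 = (-39*(-105/32 - 6) - 10204) + 3713 = (-39*(-297/32) - 10204) + 3713 = (11583/32 - 10204) + 3713 = -314945/32 + 3713 = -196129/32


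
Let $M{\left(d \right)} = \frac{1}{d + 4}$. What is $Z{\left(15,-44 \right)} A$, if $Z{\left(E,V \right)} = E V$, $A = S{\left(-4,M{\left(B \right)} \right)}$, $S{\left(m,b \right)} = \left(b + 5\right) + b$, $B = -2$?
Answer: $-3960$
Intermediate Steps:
$M{\left(d \right)} = \frac{1}{4 + d}$
$S{\left(m,b \right)} = 5 + 2 b$ ($S{\left(m,b \right)} = \left(5 + b\right) + b = 5 + 2 b$)
$A = 6$ ($A = 5 + \frac{2}{4 - 2} = 5 + \frac{2}{2} = 5 + 2 \cdot \frac{1}{2} = 5 + 1 = 6$)
$Z{\left(15,-44 \right)} A = 15 \left(-44\right) 6 = \left(-660\right) 6 = -3960$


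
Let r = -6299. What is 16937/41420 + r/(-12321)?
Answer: 469585357/510335820 ≈ 0.92015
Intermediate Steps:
16937/41420 + r/(-12321) = 16937/41420 - 6299/(-12321) = 16937*(1/41420) - 6299*(-1/12321) = 16937/41420 + 6299/12321 = 469585357/510335820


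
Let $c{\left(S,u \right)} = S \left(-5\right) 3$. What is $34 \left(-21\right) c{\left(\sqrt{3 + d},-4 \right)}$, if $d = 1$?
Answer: $21420$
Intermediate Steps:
$c{\left(S,u \right)} = - 15 S$ ($c{\left(S,u \right)} = - 5 S 3 = - 15 S$)
$34 \left(-21\right) c{\left(\sqrt{3 + d},-4 \right)} = 34 \left(-21\right) \left(- 15 \sqrt{3 + 1}\right) = - 714 \left(- 15 \sqrt{4}\right) = - 714 \left(\left(-15\right) 2\right) = \left(-714\right) \left(-30\right) = 21420$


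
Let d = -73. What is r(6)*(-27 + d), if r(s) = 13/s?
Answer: -650/3 ≈ -216.67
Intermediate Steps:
r(6)*(-27 + d) = (13/6)*(-27 - 73) = (13*(1/6))*(-100) = (13/6)*(-100) = -650/3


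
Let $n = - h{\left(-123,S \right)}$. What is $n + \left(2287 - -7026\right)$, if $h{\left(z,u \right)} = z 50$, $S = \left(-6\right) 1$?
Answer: $15463$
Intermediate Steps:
$S = -6$
$h{\left(z,u \right)} = 50 z$
$n = 6150$ ($n = - 50 \left(-123\right) = \left(-1\right) \left(-6150\right) = 6150$)
$n + \left(2287 - -7026\right) = 6150 + \left(2287 - -7026\right) = 6150 + \left(2287 + 7026\right) = 6150 + 9313 = 15463$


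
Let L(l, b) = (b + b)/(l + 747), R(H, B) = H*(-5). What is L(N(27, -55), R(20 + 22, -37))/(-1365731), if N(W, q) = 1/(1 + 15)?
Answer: 6720/16324582643 ≈ 4.1165e-7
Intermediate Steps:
R(H, B) = -5*H
N(W, q) = 1/16
L(l, b) = 2*b/(747 + l) (L(l, b) = (2*b)/(747 + l) = 2*b/(747 + l))
L(N(27, -55), R(20 + 22, -37))/(-1365731) = (2*(-5*(20 + 22))/(747 + 1/16))/(-1365731) = (2*(-5*42)/(11953/16))*(-1/1365731) = (2*(-210)*(16/11953))*(-1/1365731) = -6720/11953*(-1/1365731) = 6720/16324582643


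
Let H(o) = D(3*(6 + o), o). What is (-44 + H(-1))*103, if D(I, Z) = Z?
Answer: -4635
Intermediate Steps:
H(o) = o
(-44 + H(-1))*103 = (-44 - 1)*103 = -45*103 = -4635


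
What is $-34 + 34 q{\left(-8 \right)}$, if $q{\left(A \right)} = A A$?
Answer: $2142$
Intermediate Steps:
$q{\left(A \right)} = A^{2}$
$-34 + 34 q{\left(-8 \right)} = -34 + 34 \left(-8\right)^{2} = -34 + 34 \cdot 64 = -34 + 2176 = 2142$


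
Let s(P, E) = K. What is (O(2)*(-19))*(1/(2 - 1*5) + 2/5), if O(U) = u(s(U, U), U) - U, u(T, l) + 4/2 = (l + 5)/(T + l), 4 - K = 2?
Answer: 57/20 ≈ 2.8500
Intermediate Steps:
K = 2 (K = 4 - 1*2 = 4 - 2 = 2)
s(P, E) = 2
u(T, l) = -2 + (5 + l)/(T + l) (u(T, l) = -2 + (l + 5)/(T + l) = -2 + (5 + l)/(T + l))
O(U) = -U + (1 - U)/(2 + U) (O(U) = (5 - U - 2*2)/(2 + U) - U = (5 - U - 4)/(2 + U) - U = (1 - U)/(2 + U) - U = -U + (1 - U)/(2 + U))
(O(2)*(-19))*(1/(2 - 1*5) + 2/5) = (((1 - 1*2 - 1*2*(2 + 2))/(2 + 2))*(-19))*(1/(2 - 1*5) + 2/5) = (((1 - 2 - 1*2*4)/4)*(-19))*(1/(2 - 5) + 2*(⅕)) = (((1 - 2 - 8)/4)*(-19))*(1/(-3) + ⅖) = (((¼)*(-9))*(-19))*(1*(-⅓) + ⅖) = (-9/4*(-19))*(-⅓ + ⅖) = (171/4)*(1/15) = 57/20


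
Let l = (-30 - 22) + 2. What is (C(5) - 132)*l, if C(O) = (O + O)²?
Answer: 1600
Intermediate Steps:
l = -50 (l = -52 + 2 = -50)
C(O) = 4*O² (C(O) = (2*O)² = 4*O²)
(C(5) - 132)*l = (4*5² - 132)*(-50) = (4*25 - 132)*(-50) = (100 - 132)*(-50) = -32*(-50) = 1600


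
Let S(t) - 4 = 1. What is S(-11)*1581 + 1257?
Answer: 9162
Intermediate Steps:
S(t) = 5 (S(t) = 4 + 1 = 5)
S(-11)*1581 + 1257 = 5*1581 + 1257 = 7905 + 1257 = 9162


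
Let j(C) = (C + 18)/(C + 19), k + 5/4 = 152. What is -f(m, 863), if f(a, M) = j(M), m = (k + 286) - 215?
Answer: -881/882 ≈ -0.99887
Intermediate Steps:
k = 603/4 (k = -5/4 + 152 = 603/4 ≈ 150.75)
m = 887/4 (m = (603/4 + 286) - 215 = 1747/4 - 215 = 887/4 ≈ 221.75)
j(C) = (18 + C)/(19 + C)
f(a, M) = (18 + M)/(19 + M)
-f(m, 863) = -(18 + 863)/(19 + 863) = -881/882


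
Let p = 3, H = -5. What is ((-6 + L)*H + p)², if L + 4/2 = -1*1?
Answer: 2304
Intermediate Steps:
L = -3 (L = -2 - 1*1 = -2 - 1 = -3)
((-6 + L)*H + p)² = ((-6 - 3)*(-5) + 3)² = (-9*(-5) + 3)² = (45 + 3)² = 48² = 2304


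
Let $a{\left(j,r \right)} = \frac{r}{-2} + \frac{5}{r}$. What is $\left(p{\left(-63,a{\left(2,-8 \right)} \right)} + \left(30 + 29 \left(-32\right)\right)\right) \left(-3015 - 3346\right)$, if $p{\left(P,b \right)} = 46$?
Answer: $5419572$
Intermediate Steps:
$a{\left(j,r \right)} = \frac{5}{r} - \frac{r}{2}$ ($a{\left(j,r \right)} = r \left(- \frac{1}{2}\right) + \frac{5}{r} = - \frac{r}{2} + \frac{5}{r} = \frac{5}{r} - \frac{r}{2}$)
$\left(p{\left(-63,a{\left(2,-8 \right)} \right)} + \left(30 + 29 \left(-32\right)\right)\right) \left(-3015 - 3346\right) = \left(46 + \left(30 + 29 \left(-32\right)\right)\right) \left(-3015 - 3346\right) = \left(46 + \left(30 - 928\right)\right) \left(-6361\right) = \left(46 - 898\right) \left(-6361\right) = \left(-852\right) \left(-6361\right) = 5419572$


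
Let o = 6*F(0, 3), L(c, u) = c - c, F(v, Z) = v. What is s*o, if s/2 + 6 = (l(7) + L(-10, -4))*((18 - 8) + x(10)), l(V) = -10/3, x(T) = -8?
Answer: 0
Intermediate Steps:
L(c, u) = 0
l(V) = -10/3 (l(V) = -10*⅓ = -10/3)
o = 0 (o = 6*0 = 0)
s = -76/3 (s = -12 + 2*((-10/3 + 0)*((18 - 8) - 8)) = -12 + 2*(-10*(10 - 8)/3) = -12 + 2*(-10/3*2) = -12 + 2*(-20/3) = -12 - 40/3 = -76/3 ≈ -25.333)
s*o = -76/3*0 = 0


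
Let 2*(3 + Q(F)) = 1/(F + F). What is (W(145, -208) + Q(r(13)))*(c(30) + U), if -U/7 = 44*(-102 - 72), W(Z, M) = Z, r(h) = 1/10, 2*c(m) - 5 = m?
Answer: 30986291/4 ≈ 7.7466e+6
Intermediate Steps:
c(m) = 5/2 + m/2
r(h) = ⅒
Q(F) = -3 + 1/(4*F) (Q(F) = -3 + 1/(2*(F + F)) = -3 + 1/(2*((2*F))) = -3 + (1/(2*F))/2 = -3 + 1/(4*F))
U = 53592 (U = -308*(-102 - 72) = -308*(-174) = -7*(-7656) = 53592)
(W(145, -208) + Q(r(13)))*(c(30) + U) = (145 + (-3 + 1/(4*(⅒))))*((5/2 + (½)*30) + 53592) = (145 + (-3 + (¼)*10))*((5/2 + 15) + 53592) = (145 + (-3 + 5/2))*(35/2 + 53592) = (145 - ½)*(107219/2) = (289/2)*(107219/2) = 30986291/4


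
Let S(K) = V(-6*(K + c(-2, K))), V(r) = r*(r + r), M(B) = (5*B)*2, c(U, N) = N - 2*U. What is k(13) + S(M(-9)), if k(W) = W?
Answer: 2230285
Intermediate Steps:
M(B) = 10*B
V(r) = 2*r² (V(r) = r*(2*r) = 2*r²)
S(K) = 2*(-24 - 12*K)² (S(K) = 2*(-6*(K + (K - 2*(-2))))² = 2*(-6*(K + (K + 4)))² = 2*(-6*(K + (4 + K)))² = 2*(-6*(4 + 2*K))² = 2*(-24 - 12*K)²)
k(13) + S(M(-9)) = 13 + 288*(2 + 10*(-9))² = 13 + 288*(2 - 90)² = 13 + 288*(-88)² = 13 + 288*7744 = 13 + 2230272 = 2230285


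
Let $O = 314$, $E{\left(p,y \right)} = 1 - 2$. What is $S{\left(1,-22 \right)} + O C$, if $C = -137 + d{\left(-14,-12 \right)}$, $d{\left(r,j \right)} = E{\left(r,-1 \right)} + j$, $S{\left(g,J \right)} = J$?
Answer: $-47122$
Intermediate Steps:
$E{\left(p,y \right)} = -1$ ($E{\left(p,y \right)} = 1 - 2 = -1$)
$d{\left(r,j \right)} = -1 + j$
$C = -150$ ($C = -137 - 13 = -150$)
$S{\left(1,-22 \right)} + O C = -22 + 314 \left(-150\right) = -22 - 47100 = -47122$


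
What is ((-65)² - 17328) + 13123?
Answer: 20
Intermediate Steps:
((-65)² - 17328) + 13123 = (4225 - 17328) + 13123 = -13103 + 13123 = 20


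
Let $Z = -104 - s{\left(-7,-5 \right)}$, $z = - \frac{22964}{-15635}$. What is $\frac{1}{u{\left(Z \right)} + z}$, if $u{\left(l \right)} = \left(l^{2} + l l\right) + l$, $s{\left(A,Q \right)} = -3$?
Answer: $\frac{15635}{317429099} \approx 4.9255 \cdot 10^{-5}$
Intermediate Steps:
$z = \frac{22964}{15635}$ ($z = \left(-22964\right) \left(- \frac{1}{15635}\right) = \frac{22964}{15635} \approx 1.4688$)
$Z = -101$ ($Z = -104 - -3 = -104 + 3 = -101$)
$u{\left(l \right)} = l + 2 l^{2}$ ($u{\left(l \right)} = \left(l^{2} + l^{2}\right) + l = 2 l^{2} + l = l + 2 l^{2}$)
$\frac{1}{u{\left(Z \right)} + z} = \frac{1}{- 101 \left(1 + 2 \left(-101\right)\right) + \frac{22964}{15635}} = \frac{1}{- 101 \left(1 - 202\right) + \frac{22964}{15635}} = \frac{1}{\left(-101\right) \left(-201\right) + \frac{22964}{15635}} = \frac{1}{20301 + \frac{22964}{15635}} = \frac{1}{\frac{317429099}{15635}} = \frac{15635}{317429099}$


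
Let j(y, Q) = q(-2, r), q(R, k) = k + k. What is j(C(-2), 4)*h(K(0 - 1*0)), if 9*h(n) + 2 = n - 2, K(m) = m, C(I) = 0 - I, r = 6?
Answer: -16/3 ≈ -5.3333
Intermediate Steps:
C(I) = -I
q(R, k) = 2*k
j(y, Q) = 12 (j(y, Q) = 2*6 = 12)
h(n) = -4/9 + n/9 (h(n) = -2/9 + (n - 2)/9 = -2/9 + (-2 + n)/9 = -2/9 + (-2/9 + n/9) = -4/9 + n/9)
j(C(-2), 4)*h(K(0 - 1*0)) = 12*(-4/9 + (0 - 1*0)/9) = 12*(-4/9 + (0 + 0)/9) = 12*(-4/9 + (1/9)*0) = 12*(-4/9 + 0) = 12*(-4/9) = -16/3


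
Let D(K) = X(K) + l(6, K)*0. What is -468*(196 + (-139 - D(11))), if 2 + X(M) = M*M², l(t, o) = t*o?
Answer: 595296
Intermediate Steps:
l(t, o) = o*t
X(M) = -2 + M³ (X(M) = -2 + M*M² = -2 + M³)
D(K) = -2 + K³ (D(K) = (-2 + K³) + (K*6)*0 = (-2 + K³) + (6*K)*0 = (-2 + K³) + 0 = -2 + K³)
-468*(196 + (-139 - D(11))) = -468*(196 + (-139 - (-2 + 11³))) = -468*(196 + (-139 - (-2 + 1331))) = -468*(196 + (-139 - 1*1329)) = -468*(196 + (-139 - 1329)) = -468*(196 - 1468) = -468*(-1272) = 595296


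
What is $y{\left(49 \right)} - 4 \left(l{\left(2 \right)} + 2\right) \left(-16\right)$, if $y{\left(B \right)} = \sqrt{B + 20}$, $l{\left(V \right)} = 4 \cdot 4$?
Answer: $1152 + \sqrt{69} \approx 1160.3$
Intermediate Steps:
$l{\left(V \right)} = 16$
$y{\left(B \right)} = \sqrt{20 + B}$
$y{\left(49 \right)} - 4 \left(l{\left(2 \right)} + 2\right) \left(-16\right) = \sqrt{20 + 49} - 4 \left(16 + 2\right) \left(-16\right) = \sqrt{69} - 4 \cdot 18 \left(-16\right) = \sqrt{69} - 72 \left(-16\right) = \sqrt{69} - -1152 = \sqrt{69} + 1152 = 1152 + \sqrt{69}$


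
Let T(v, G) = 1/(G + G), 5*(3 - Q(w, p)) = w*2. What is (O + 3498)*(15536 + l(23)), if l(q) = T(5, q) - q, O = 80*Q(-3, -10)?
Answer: 1367969283/23 ≈ 5.9477e+7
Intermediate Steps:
Q(w, p) = 3 - 2*w/5 (Q(w, p) = 3 - w*2/5 = 3 - 2*w/5)
O = 336 (O = 80*(3 - ⅖*(-3)) = 80*(3 + 6/5) = 80*(21/5) = 336)
T(v, G) = 1/(2*G)
l(q) = 1/(2*q) - q
(O + 3498)*(15536 + l(23)) = (336 + 3498)*(15536 + ((½)/23 - 1*23)) = 3834*(15536 + ((½)*(1/23) - 23)) = 3834*(15536 + (1/46 - 23)) = 3834*(15536 - 1057/46) = 3834*(713599/46) = 1367969283/23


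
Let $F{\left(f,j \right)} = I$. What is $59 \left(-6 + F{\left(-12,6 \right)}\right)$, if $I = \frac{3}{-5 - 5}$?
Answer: $- \frac{3717}{10} \approx -371.7$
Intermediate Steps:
$I = - \frac{3}{10}$ ($I = \frac{3}{-5 - 5} = \frac{3}{-10} = 3 \left(- \frac{1}{10}\right) = - \frac{3}{10} \approx -0.3$)
$F{\left(f,j \right)} = - \frac{3}{10}$
$59 \left(-6 + F{\left(-12,6 \right)}\right) = 59 \left(-6 - \frac{3}{10}\right) = 59 \left(- \frac{63}{10}\right) = - \frac{3717}{10}$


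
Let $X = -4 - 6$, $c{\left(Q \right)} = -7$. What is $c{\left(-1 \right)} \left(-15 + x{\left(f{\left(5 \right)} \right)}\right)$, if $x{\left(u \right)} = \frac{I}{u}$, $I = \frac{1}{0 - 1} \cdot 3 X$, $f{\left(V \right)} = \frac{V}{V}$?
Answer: $-105$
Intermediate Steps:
$f{\left(V \right)} = 1$
$X = -10$ ($X = -4 - 6 = -10$)
$I = 30$ ($I = \frac{1}{0 - 1} \cdot 3 \left(-10\right) = \frac{1}{-1} \cdot 3 \left(-10\right) = \left(-1\right) 3 \left(-10\right) = \left(-3\right) \left(-10\right) = 30$)
$x{\left(u \right)} = \frac{30}{u}$
$c{\left(-1 \right)} \left(-15 + x{\left(f{\left(5 \right)} \right)}\right) = - 7 \left(-15 + \frac{30}{1}\right) = - 7 \left(-15 + 30 \cdot 1\right) = - 7 \left(-15 + 30\right) = \left(-7\right) 15 = -105$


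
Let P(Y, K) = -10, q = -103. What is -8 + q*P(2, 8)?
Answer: 1022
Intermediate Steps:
-8 + q*P(2, 8) = -8 - 103*(-10) = -8 + 1030 = 1022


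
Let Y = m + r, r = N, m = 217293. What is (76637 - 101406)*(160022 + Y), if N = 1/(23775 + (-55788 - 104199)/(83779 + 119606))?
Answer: -15063169576614961415/1611772796 ≈ -9.3457e+9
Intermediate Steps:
N = 67795/1611772796 (N = 1/(23775 - 159987/203385) = 1/(23775 - 159987*1/203385) = 1/(23775 - 53329/67795) = 1/(1611772796/67795) = 67795/1611772796 ≈ 4.2062e-5)
r = 67795/1611772796 ≈ 4.2062e-5
Y = 350226946229023/1611772796 (Y = 217293 + 67795/1611772796 = 350226946229023/1611772796 ≈ 2.1729e+5)
(76637 - 101406)*(160022 + Y) = (76637 - 101406)*(160022 + 350226946229023/1611772796) = -24769*608146052590535/1611772796 = -15063169576614961415/1611772796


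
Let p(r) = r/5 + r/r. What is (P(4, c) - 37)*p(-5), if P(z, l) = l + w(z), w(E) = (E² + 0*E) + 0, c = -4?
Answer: 0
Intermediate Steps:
p(r) = 1 + r/5 (p(r) = r*(⅕) + 1 = r/5 + 1 = 1 + r/5)
w(E) = E² (w(E) = (E² + 0) + 0 = E² + 0 = E²)
P(z, l) = l + z²
(P(4, c) - 37)*p(-5) = ((-4 + 4²) - 37)*(1 + (⅕)*(-5)) = ((-4 + 16) - 37)*(1 - 1) = (12 - 37)*0 = -25*0 = 0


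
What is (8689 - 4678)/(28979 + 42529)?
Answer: 1337/23836 ≈ 0.056092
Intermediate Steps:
(8689 - 4678)/(28979 + 42529) = 4011/71508 = 4011*(1/71508) = 1337/23836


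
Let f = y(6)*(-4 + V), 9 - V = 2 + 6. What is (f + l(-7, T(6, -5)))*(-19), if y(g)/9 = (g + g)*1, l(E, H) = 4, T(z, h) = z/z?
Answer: 6080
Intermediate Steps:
T(z, h) = 1
V = 1 (V = 9 - (2 + 6) = 9 - 1*8 = 9 - 8 = 1)
y(g) = 18*g (y(g) = 9*((g + g)*1) = 9*((2*g)*1) = 9*(2*g) = 18*g)
f = -324 (f = (18*6)*(-4 + 1) = 108*(-3) = -324)
(f + l(-7, T(6, -5)))*(-19) = (-324 + 4)*(-19) = -320*(-19) = 6080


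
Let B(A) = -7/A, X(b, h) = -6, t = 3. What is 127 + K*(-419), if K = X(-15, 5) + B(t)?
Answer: 10856/3 ≈ 3618.7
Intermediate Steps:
K = -25/3 (K = -6 - 7/3 = -25/3 ≈ -8.3333)
127 + K*(-419) = 127 - 25/3*(-419) = 127 + 10475/3 = 10856/3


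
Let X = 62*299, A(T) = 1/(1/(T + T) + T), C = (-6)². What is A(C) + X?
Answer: 48069106/2593 ≈ 18538.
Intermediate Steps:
C = 36
A(T) = 1/(T + 1/(2*T)) (A(T) = 1/(1/(2*T) + T) = 1/(T + 1/(2*T)))
X = 18538
A(C) + X = 2*36/(1 + 2*36²) + 18538 = 2*36/(1 + 2*1296) + 18538 = 2*36/(1 + 2592) + 18538 = 2*36/2593 + 18538 = 2*36*(1/2593) + 18538 = 72/2593 + 18538 = 48069106/2593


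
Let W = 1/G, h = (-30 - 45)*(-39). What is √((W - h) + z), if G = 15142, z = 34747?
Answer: 5*√291846135758/15142 ≈ 178.39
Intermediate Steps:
h = 2925 (h = -75*(-39) = 2925)
W = 1/15142 ≈ 6.6041e-5
√((W - h) + z) = √((1/15142 - 1*2925) + 34747) = √((1/15142 - 2925) + 34747) = √(-44290349/15142 + 34747) = √(481848725/15142) = 5*√291846135758/15142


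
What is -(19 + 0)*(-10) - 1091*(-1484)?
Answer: 1619234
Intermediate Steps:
-(19 + 0)*(-10) - 1091*(-1484) = -19*(-10) + 1619044 = -1*(-190) + 1619044 = 190 + 1619044 = 1619234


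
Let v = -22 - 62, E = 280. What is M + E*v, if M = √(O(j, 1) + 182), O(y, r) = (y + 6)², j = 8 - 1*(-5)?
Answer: -23520 + √543 ≈ -23497.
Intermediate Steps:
j = 13 (j = 8 + 5 = 13)
v = -84
O(y, r) = (6 + y)²
M = √543 (M = √((6 + 13)² + 182) = √(19² + 182) = √(361 + 182) = √543 ≈ 23.302)
M + E*v = √543 + 280*(-84) = √543 - 23520 = -23520 + √543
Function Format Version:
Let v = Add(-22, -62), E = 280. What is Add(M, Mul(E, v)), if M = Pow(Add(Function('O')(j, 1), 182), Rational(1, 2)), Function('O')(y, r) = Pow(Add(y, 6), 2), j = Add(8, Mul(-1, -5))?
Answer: Add(-23520, Pow(543, Rational(1, 2))) ≈ -23497.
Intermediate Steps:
j = 13 (j = Add(8, 5) = 13)
v = -84
Function('O')(y, r) = Pow(Add(6, y), 2)
M = Pow(543, Rational(1, 2)) (M = Pow(Add(Pow(Add(6, 13), 2), 182), Rational(1, 2)) = Pow(Add(Pow(19, 2), 182), Rational(1, 2)) = Pow(Add(361, 182), Rational(1, 2)) = Pow(543, Rational(1, 2)) ≈ 23.302)
Add(M, Mul(E, v)) = Add(Pow(543, Rational(1, 2)), Mul(280, -84)) = Add(Pow(543, Rational(1, 2)), -23520) = Add(-23520, Pow(543, Rational(1, 2)))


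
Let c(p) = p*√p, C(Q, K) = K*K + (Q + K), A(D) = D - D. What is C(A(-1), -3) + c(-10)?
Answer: 6 - 10*I*√10 ≈ 6.0 - 31.623*I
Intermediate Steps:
A(D) = 0
C(Q, K) = K + Q + K² (C(Q, K) = K² + (K + Q) = K + Q + K²)
c(p) = p^(3/2)
C(A(-1), -3) + c(-10) = (-3 + 0 + (-3)²) + (-10)^(3/2) = (-3 + 0 + 9) - 10*I*√10 = 6 - 10*I*√10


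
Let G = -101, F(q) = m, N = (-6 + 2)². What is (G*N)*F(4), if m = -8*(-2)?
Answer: -25856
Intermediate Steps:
m = 16
N = 16 (N = (-4)² = 16)
F(q) = 16
(G*N)*F(4) = -101*16*16 = -1616*16 = -25856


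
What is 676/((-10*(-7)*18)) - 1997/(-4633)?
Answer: 1412032/1459395 ≈ 0.96755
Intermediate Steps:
676/((-10*(-7)*18)) - 1997/(-4633) = 676/((70*18)) - 1997*(-1/4633) = 676/1260 + 1997/4633 = 676*(1/1260) + 1997/4633 = 169/315 + 1997/4633 = 1412032/1459395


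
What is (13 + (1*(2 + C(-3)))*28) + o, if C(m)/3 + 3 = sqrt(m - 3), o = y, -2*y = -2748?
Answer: 1191 + 84*I*sqrt(6) ≈ 1191.0 + 205.76*I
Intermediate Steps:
y = 1374 (y = -1/2*(-2748) = 1374)
o = 1374
C(m) = -9 + 3*sqrt(-3 + m) (C(m) = -9 + 3*sqrt(m - 3) = -9 + 3*sqrt(-3 + m))
(13 + (1*(2 + C(-3)))*28) + o = (13 + (1*(2 + (-9 + 3*sqrt(-3 - 3))))*28) + 1374 = (13 + (1*(2 + (-9 + 3*sqrt(-6))))*28) + 1374 = (13 + (1*(2 + (-9 + 3*(I*sqrt(6)))))*28) + 1374 = (13 + (1*(2 + (-9 + 3*I*sqrt(6))))*28) + 1374 = (13 + (1*(-7 + 3*I*sqrt(6)))*28) + 1374 = (13 + (-7 + 3*I*sqrt(6))*28) + 1374 = (13 + (-196 + 84*I*sqrt(6))) + 1374 = (-183 + 84*I*sqrt(6)) + 1374 = 1191 + 84*I*sqrt(6)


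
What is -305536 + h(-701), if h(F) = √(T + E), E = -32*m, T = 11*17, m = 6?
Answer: -305536 + I*√5 ≈ -3.0554e+5 + 2.2361*I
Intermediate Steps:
T = 187
E = -192 (E = -32*6 = -192)
h(F) = I*√5 (h(F) = √(187 - 192) = √(-5) = I*√5)
-305536 + h(-701) = -305536 + I*√5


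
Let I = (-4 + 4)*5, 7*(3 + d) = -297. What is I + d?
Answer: -318/7 ≈ -45.429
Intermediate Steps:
d = -318/7 (d = -3 + (⅐)*(-297) = -3 - 297/7 = -318/7 ≈ -45.429)
I = 0 (I = 0*5 = 0)
I + d = 0 - 318/7 = -318/7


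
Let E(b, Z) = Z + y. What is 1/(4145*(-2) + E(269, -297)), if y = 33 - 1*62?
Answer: -1/8616 ≈ -0.00011606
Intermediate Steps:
y = -29 (y = 33 - 62 = -29)
E(b, Z) = -29 + Z (E(b, Z) = Z - 29 = -29 + Z)
1/(4145*(-2) + E(269, -297)) = 1/(4145*(-2) + (-29 - 297)) = 1/(-8290 - 326) = 1/(-8616) = -1/8616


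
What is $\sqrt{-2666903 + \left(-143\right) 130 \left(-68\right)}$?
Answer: $i \sqrt{1402783} \approx 1184.4 i$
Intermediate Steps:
$\sqrt{-2666903 + \left(-143\right) 130 \left(-68\right)} = \sqrt{-2666903 - -1264120} = \sqrt{-2666903 + 1264120} = \sqrt{-1402783} = i \sqrt{1402783}$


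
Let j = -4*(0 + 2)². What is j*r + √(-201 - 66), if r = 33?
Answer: -528 + I*√267 ≈ -528.0 + 16.34*I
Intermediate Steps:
j = -16 (j = -4*2² = -4*4 = -16)
j*r + √(-201 - 66) = -16*33 + √(-201 - 66) = -528 + √(-267) = -528 + I*√267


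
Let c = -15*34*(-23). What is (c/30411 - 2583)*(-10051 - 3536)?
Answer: 118569043369/3379 ≈ 3.5090e+7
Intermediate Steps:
c = 11730 (c = -510*(-23) = 11730)
(c/30411 - 2583)*(-10051 - 3536) = (11730/30411 - 2583)*(-10051 - 3536) = (11730*(1/30411) - 2583)*(-13587) = (3910/10137 - 2583)*(-13587) = -26179961/10137*(-13587) = 118569043369/3379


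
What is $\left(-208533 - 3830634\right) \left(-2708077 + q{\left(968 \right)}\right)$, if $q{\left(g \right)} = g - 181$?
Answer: $10935196427430$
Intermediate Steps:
$q{\left(g \right)} = -181 + g$
$\left(-208533 - 3830634\right) \left(-2708077 + q{\left(968 \right)}\right) = \left(-208533 - 3830634\right) \left(-2708077 + \left(-181 + 968\right)\right) = - 4039167 \left(-2708077 + 787\right) = \left(-4039167\right) \left(-2707290\right) = 10935196427430$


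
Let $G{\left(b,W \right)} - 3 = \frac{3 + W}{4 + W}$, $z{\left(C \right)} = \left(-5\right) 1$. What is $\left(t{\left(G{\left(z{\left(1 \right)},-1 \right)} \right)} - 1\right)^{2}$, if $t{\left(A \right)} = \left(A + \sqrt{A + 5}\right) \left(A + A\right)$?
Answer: $\frac{92041}{81} + \frac{10252 \sqrt{78}}{81} \approx 2254.1$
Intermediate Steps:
$z{\left(C \right)} = -5$
$G{\left(b,W \right)} = 3 + \frac{3 + W}{4 + W}$
$t{\left(A \right)} = 2 A \left(A + \sqrt{5 + A}\right)$ ($t{\left(A \right)} = \left(A + \sqrt{5 + A}\right) 2 A = 2 A \left(A + \sqrt{5 + A}\right)$)
$\left(t{\left(G{\left(z{\left(1 \right)},-1 \right)} \right)} - 1\right)^{2} = \left(2 \frac{15 + 4 \left(-1\right)}{4 - 1} \left(\frac{15 + 4 \left(-1\right)}{4 - 1} + \sqrt{5 + \frac{15 + 4 \left(-1\right)}{4 - 1}}\right) - 1\right)^{2} = \left(2 \frac{15 - 4}{3} \left(\frac{15 - 4}{3} + \sqrt{5 + \frac{15 - 4}{3}}\right) - 1\right)^{2} = \left(2 \cdot \frac{1}{3} \cdot 11 \left(\frac{1}{3} \cdot 11 + \sqrt{5 + \frac{1}{3} \cdot 11}\right) - 1\right)^{2} = \left(2 \cdot \frac{11}{3} \left(\frac{11}{3} + \sqrt{5 + \frac{11}{3}}\right) - 1\right)^{2} = \left(2 \cdot \frac{11}{3} \left(\frac{11}{3} + \sqrt{\frac{26}{3}}\right) - 1\right)^{2} = \left(2 \cdot \frac{11}{3} \left(\frac{11}{3} + \frac{\sqrt{78}}{3}\right) - 1\right)^{2} = \left(\left(\frac{242}{9} + \frac{22 \sqrt{78}}{9}\right) - 1\right)^{2} = \left(\frac{233}{9} + \frac{22 \sqrt{78}}{9}\right)^{2}$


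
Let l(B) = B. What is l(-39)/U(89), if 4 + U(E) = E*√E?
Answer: 39/(4 - 89*√89) ≈ -0.046672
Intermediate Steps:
U(E) = -4 + E^(3/2) (U(E) = -4 + E*√E = -4 + E^(3/2))
l(-39)/U(89) = -39/(-4 + 89^(3/2)) = -39/(-4 + 89*√89)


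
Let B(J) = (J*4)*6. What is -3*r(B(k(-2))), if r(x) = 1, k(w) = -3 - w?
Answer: -3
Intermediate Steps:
B(J) = 24*J (B(J) = (4*J)*6 = 24*J)
-3*r(B(k(-2))) = -3*1 = -3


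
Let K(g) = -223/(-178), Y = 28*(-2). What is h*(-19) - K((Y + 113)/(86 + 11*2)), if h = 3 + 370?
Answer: -1261709/178 ≈ -7088.3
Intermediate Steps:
Y = -56
K(g) = 223/178 (K(g) = -223*(-1/178) = 223/178)
h = 373
h*(-19) - K((Y + 113)/(86 + 11*2)) = 373*(-19) - 1*223/178 = -7087 - 223/178 = -1261709/178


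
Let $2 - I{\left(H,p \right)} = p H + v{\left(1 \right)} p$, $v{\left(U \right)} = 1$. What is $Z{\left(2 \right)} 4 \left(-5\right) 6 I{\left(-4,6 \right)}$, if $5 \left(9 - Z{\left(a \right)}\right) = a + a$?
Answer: $-19680$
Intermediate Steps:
$I{\left(H,p \right)} = 2 - p - H p$ ($I{\left(H,p \right)} = 2 - \left(p H + 1 p\right) = 2 - \left(H p + p\right) = 2 - \left(p + H p\right) = 2 - p - H p$)
$Z{\left(a \right)} = 9 - \frac{2 a}{5}$ ($Z{\left(a \right)} = 9 - \frac{a + a}{5} = 9 - \frac{2 a}{5}$)
$Z{\left(2 \right)} 4 \left(-5\right) 6 I{\left(-4,6 \right)} = \left(9 - \frac{4}{5}\right) 4 \left(-5\right) 6 \left(2 - 6 - \left(-4\right) 6\right) = \left(9 - \frac{4}{5}\right) \left(\left(-20\right) 6\right) \left(2 - 6 + 24\right) = \frac{41}{5} \left(-120\right) 20 = \left(-984\right) 20 = -19680$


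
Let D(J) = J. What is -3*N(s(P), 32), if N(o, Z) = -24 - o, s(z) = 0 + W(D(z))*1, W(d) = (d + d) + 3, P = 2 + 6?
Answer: 129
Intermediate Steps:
P = 8
W(d) = 3 + 2*d (W(d) = 2*d + 3 = 3 + 2*d)
s(z) = 3 + 2*z (s(z) = 0 + (3 + 2*z)*1 = 0 + (3 + 2*z) = 3 + 2*z)
-3*N(s(P), 32) = -3*(-24 - (3 + 2*8)) = -3*(-24 - (3 + 16)) = -3*(-24 - 1*19) = -3*(-24 - 19) = -3*(-43) = 129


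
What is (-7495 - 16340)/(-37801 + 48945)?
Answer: -3405/1592 ≈ -2.1388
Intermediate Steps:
(-7495 - 16340)/(-37801 + 48945) = -23835/11144 = -23835*1/11144 = -3405/1592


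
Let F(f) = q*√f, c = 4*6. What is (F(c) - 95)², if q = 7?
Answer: 10201 - 2660*√6 ≈ 3685.4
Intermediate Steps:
c = 24
F(f) = 7*√f
(F(c) - 95)² = (7*√24 - 95)² = (7*(2*√6) - 95)² = (14*√6 - 95)² = (-95 + 14*√6)²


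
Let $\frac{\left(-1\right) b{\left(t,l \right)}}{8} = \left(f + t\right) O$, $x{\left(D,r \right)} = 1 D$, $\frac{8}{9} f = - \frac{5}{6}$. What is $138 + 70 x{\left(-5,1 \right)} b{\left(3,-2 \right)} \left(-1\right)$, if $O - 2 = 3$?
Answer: $-28737$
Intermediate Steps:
$O = 5$ ($O = 2 + 3 = 5$)
$f = - \frac{15}{16}$ ($f = \frac{9 \left(- \frac{5}{6}\right)}{8} = \frac{9 \left(\left(-5\right) \frac{1}{6}\right)}{8} = \frac{9}{8} \left(- \frac{5}{6}\right) = - \frac{15}{16} \approx -0.9375$)
$x{\left(D,r \right)} = D$
$b{\left(t,l \right)} = \frac{75}{2} - 40 t$ ($b{\left(t,l \right)} = - 8 \left(- \frac{15}{16} + t\right) 5 = - 8 \left(- \frac{75}{16} + 5 t\right) = \frac{75}{2} - 40 t$)
$138 + 70 x{\left(-5,1 \right)} b{\left(3,-2 \right)} \left(-1\right) = 138 + 70 - 5 \left(\frac{75}{2} - 120\right) \left(-1\right) = 138 + 70 \left(-5\right) \left(- \frac{165}{2}\right) \left(-1\right) = 138 + 70 \cdot \frac{825}{2} \left(-1\right) = 138 + 70 \left(- \frac{825}{2}\right) = 138 - 28875 = -28737$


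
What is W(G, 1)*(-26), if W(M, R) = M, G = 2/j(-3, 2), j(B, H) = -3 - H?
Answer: 52/5 ≈ 10.400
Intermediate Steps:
G = -2/5 (G = 2/(-3 - 1*2) = 2/(-3 - 2) = 2/(-5) = 2*(-1/5) = -2/5 ≈ -0.40000)
W(G, 1)*(-26) = -2/5*(-26) = 52/5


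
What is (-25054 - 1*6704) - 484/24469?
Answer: -777086986/24469 ≈ -31758.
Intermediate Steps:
(-25054 - 1*6704) - 484/24469 = (-25054 - 6704) - 484*1/24469 = -31758 - 484/24469 = -777086986/24469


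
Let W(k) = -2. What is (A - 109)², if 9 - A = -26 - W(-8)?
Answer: 5776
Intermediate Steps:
A = 33 (A = 9 - (-26 - 1*(-2)) = 9 - (-26 + 2) = 9 - 1*(-24) = 9 + 24 = 33)
(A - 109)² = (33 - 109)² = (-76)² = 5776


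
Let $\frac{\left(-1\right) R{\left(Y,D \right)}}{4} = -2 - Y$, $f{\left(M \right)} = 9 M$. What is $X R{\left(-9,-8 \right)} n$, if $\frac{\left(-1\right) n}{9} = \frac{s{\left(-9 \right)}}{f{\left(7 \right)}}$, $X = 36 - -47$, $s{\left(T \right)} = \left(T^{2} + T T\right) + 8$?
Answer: $56440$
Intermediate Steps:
$s{\left(T \right)} = 8 + 2 T^{2}$ ($s{\left(T \right)} = \left(T^{2} + T^{2}\right) + 8 = 2 T^{2} + 8 = 8 + 2 T^{2}$)
$R{\left(Y,D \right)} = 8 + 4 Y$ ($R{\left(Y,D \right)} = - 4 \left(-2 - Y\right) = 8 + 4 Y$)
$X = 83$ ($X = 36 + 47 = 83$)
$n = - \frac{170}{7}$ ($n = - 9 \frac{8 + 2 \left(-9\right)^{2}}{9 \cdot 7} = - 9 \frac{8 + 2 \cdot 81}{63} = - 9 \left(8 + 162\right) \frac{1}{63} = - 9 \cdot 170 \cdot \frac{1}{63} = \left(-9\right) \frac{170}{63} = - \frac{170}{7} \approx -24.286$)
$X R{\left(-9,-8 \right)} n = 83 \left(8 + 4 \left(-9\right)\right) \left(- \frac{170}{7}\right) = 83 \left(8 - 36\right) \left(- \frac{170}{7}\right) = 83 \left(-28\right) \left(- \frac{170}{7}\right) = \left(-2324\right) \left(- \frac{170}{7}\right) = 56440$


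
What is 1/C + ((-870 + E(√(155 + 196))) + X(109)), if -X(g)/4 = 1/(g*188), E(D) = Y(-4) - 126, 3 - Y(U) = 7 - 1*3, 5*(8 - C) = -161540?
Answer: -165058230589/165554868 ≈ -997.00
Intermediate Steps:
C = 32316 (C = 8 - ⅕*(-161540) = 8 + 32308 = 32316)
Y(U) = -1 (Y(U) = 3 - (7 - 1*3) = 3 - (7 - 3) = 3 - 1*4 = 3 - 4 = -1)
E(D) = -127 (E(D) = -1 - 126 = -127)
X(g) = -1/(47*g) (X(g) = -4/(g*188) = -1/(47*g))
1/C + ((-870 + E(√(155 + 196))) + X(109)) = 1/32316 + ((-870 - 127) - 1/47/109) = 1/32316 + (-997 - 1/47*1/109) = 1/32316 + (-997 - 1/5123) = 1/32316 - 5107632/5123 = -165058230589/165554868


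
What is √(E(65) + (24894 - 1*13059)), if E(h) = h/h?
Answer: 2*√2959 ≈ 108.79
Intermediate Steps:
E(h) = 1
√(E(65) + (24894 - 1*13059)) = √(1 + (24894 - 1*13059)) = √(1 + (24894 - 13059)) = √(1 + 11835) = √11836 = 2*√2959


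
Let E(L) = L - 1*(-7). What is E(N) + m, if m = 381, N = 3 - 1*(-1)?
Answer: 392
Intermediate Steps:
N = 4 (N = 3 + 1 = 4)
E(L) = 7 + L (E(L) = L + 7 = 7 + L)
E(N) + m = (7 + 4) + 381 = 11 + 381 = 392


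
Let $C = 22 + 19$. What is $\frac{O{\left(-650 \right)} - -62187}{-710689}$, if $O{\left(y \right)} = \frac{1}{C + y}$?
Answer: $- \frac{37871882}{432809601} \approx -0.087502$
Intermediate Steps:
$C = 41$
$O{\left(y \right)} = \frac{1}{41 + y}$
$\frac{O{\left(-650 \right)} - -62187}{-710689} = \frac{\frac{1}{41 - 650} - -62187}{-710689} = \left(\frac{1}{-609} + 62187\right) \left(- \frac{1}{710689}\right) = \left(- \frac{1}{609} + 62187\right) \left(- \frac{1}{710689}\right) = \frac{37871882}{609} \left(- \frac{1}{710689}\right) = - \frac{37871882}{432809601}$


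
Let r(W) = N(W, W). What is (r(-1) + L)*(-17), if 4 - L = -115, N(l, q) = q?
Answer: -2006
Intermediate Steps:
L = 119 (L = 4 - 1*(-115) = 4 + 115 = 119)
r(W) = W
(r(-1) + L)*(-17) = (-1 + 119)*(-17) = 118*(-17) = -2006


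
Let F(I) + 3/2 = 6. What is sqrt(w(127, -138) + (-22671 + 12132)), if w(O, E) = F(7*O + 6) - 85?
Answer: I*sqrt(42478)/2 ≈ 103.05*I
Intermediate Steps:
F(I) = 9/2 (F(I) = -3/2 + 6 = 9/2)
w(O, E) = -161/2 (w(O, E) = 9/2 - 85 = -161/2)
sqrt(w(127, -138) + (-22671 + 12132)) = sqrt(-161/2 + (-22671 + 12132)) = sqrt(-161/2 - 10539) = sqrt(-21239/2) = I*sqrt(42478)/2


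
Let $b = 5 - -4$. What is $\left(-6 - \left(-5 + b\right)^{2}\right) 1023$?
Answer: $-22506$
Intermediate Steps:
$b = 9$ ($b = 5 + 4 = 9$)
$\left(-6 - \left(-5 + b\right)^{2}\right) 1023 = \left(-6 - \left(-5 + 9\right)^{2}\right) 1023 = \left(-6 - 4^{2}\right) 1023 = \left(-6 - 16\right) 1023 = \left(-22\right) 1023 = -22506$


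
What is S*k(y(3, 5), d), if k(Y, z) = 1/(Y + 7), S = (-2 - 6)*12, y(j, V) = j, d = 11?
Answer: -48/5 ≈ -9.6000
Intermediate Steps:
S = -96 (S = -8*12 = -96)
k(Y, z) = 1/(7 + Y)
S*k(y(3, 5), d) = -96/(7 + 3) = -96/10 = -96*⅒ = -48/5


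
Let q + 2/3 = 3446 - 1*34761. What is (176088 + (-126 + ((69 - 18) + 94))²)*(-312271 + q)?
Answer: -181876571240/3 ≈ -6.0626e+10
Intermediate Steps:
q = -93947/3 (q = -⅔ + (3446 - 1*34761) = -⅔ + (3446 - 34761) = -⅔ - 31315 = -93947/3 ≈ -31316.)
(176088 + (-126 + ((69 - 18) + 94))²)*(-312271 + q) = (176088 + (-126 + ((69 - 18) + 94))²)*(-312271 - 93947/3) = (176088 + (-126 + (51 + 94))²)*(-1030760/3) = (176088 + (-126 + 145)²)*(-1030760/3) = (176088 + 19²)*(-1030760/3) = (176088 + 361)*(-1030760/3) = 176449*(-1030760/3) = -181876571240/3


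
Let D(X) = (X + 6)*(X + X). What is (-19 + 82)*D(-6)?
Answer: 0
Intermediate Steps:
D(X) = 2*X*(6 + X) (D(X) = (6 + X)*(2*X) = 2*X*(6 + X))
(-19 + 82)*D(-6) = (-19 + 82)*(2*(-6)*(6 - 6)) = 63*(2*(-6)*0) = 63*0 = 0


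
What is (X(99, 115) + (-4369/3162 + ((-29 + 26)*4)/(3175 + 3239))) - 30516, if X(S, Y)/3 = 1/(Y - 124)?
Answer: -6067959727/198834 ≈ -30518.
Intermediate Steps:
X(S, Y) = 3/(-124 + Y) (X(S, Y) = 3/(Y - 124) = 3/(-124 + Y))
(X(99, 115) + (-4369/3162 + ((-29 + 26)*4)/(3175 + 3239))) - 30516 = (3/(-124 + 115) + (-4369/3162 + ((-29 + 26)*4)/(3175 + 3239))) - 30516 = (3/(-9) + (-4369*1/3162 - 3*4/6414)) - 30516 = (3*(-⅑) + (-257/186 - 12*1/6414)) - 30516 = (-⅓ + (-257/186 - 2/1069)) - 30516 = (-⅓ - 275105/198834) - 30516 = -341383/198834 - 30516 = -6067959727/198834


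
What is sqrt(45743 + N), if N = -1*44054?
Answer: sqrt(1689) ≈ 41.097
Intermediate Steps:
N = -44054
sqrt(45743 + N) = sqrt(45743 - 44054) = sqrt(1689)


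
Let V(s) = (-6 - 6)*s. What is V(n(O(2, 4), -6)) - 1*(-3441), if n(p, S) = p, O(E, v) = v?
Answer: 3393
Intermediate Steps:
V(s) = -12*s
V(n(O(2, 4), -6)) - 1*(-3441) = -12*4 - 1*(-3441) = -48 + 3441 = 3393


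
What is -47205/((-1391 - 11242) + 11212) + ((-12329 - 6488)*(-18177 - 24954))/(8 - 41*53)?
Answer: -1153175755542/3076465 ≈ -3.7484e+5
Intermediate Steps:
-47205/((-1391 - 11242) + 11212) + ((-12329 - 6488)*(-18177 - 24954))/(8 - 41*53) = -47205/(-12633 + 11212) + (-18817*(-43131))/(8 - 2173) = -47205/(-1421) + 811596027/(-2165) = -47205*(-1/1421) + 811596027*(-1/2165) = 47205/1421 - 811596027/2165 = -1153175755542/3076465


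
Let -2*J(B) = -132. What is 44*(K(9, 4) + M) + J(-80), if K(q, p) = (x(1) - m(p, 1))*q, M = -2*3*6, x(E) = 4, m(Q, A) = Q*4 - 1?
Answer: -5874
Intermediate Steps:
m(Q, A) = -1 + 4*Q (m(Q, A) = 4*Q - 1 = -1 + 4*Q)
M = -36 (M = -6*6 = -36)
K(q, p) = q*(5 - 4*p) (K(q, p) = (4 - (-1 + 4*p))*q = (4 + (1 - 4*p))*q = (5 - 4*p)*q = q*(5 - 4*p))
J(B) = 66 (J(B) = -½*(-132) = 66)
44*(K(9, 4) + M) + J(-80) = 44*(9*(5 - 4*4) - 36) + 66 = 44*(9*(5 - 16) - 36) + 66 = 44*(9*(-11) - 36) + 66 = 44*(-99 - 36) + 66 = 44*(-135) + 66 = -5940 + 66 = -5874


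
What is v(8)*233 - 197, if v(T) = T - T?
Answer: -197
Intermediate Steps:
v(T) = 0
v(8)*233 - 197 = 0*233 - 197 = 0 - 197 = -197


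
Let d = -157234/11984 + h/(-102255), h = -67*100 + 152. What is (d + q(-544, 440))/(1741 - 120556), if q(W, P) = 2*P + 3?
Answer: -76146416423/10399910218200 ≈ -0.0073218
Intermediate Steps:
h = -6548 (h = -6700 + 152 = -6548)
q(W, P) = 3 + 2*P
d = -1142820817/87530280 (d = -157234/11984 - 6548/(-102255) = -157234*1/11984 - 6548*(-1/102255) = -11231/856 + 6548/102255 = -1142820817/87530280 ≈ -13.056)
(d + q(-544, 440))/(1741 - 120556) = (-1142820817/87530280 + (3 + 2*440))/(1741 - 120556) = (-1142820817/87530280 + (3 + 880))/(-118815) = (-1142820817/87530280 + 883)*(-1/118815) = (76146416423/87530280)*(-1/118815) = -76146416423/10399910218200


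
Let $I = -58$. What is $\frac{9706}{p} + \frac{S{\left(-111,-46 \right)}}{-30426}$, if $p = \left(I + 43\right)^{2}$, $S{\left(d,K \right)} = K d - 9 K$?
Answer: $\frac{49012126}{1140975} \approx 42.956$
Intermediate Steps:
$S{\left(d,K \right)} = - 9 K + K d$
$p = 225$ ($p = \left(-58 + 43\right)^{2} = \left(-15\right)^{2} = 225$)
$\frac{9706}{p} + \frac{S{\left(-111,-46 \right)}}{-30426} = \frac{9706}{225} + \frac{\left(-46\right) \left(-9 - 111\right)}{-30426} = 9706 \cdot \frac{1}{225} + \left(-46\right) \left(-120\right) \left(- \frac{1}{30426}\right) = \frac{9706}{225} + 5520 \left(- \frac{1}{30426}\right) = \frac{9706}{225} - \frac{920}{5071} = \frac{49012126}{1140975}$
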